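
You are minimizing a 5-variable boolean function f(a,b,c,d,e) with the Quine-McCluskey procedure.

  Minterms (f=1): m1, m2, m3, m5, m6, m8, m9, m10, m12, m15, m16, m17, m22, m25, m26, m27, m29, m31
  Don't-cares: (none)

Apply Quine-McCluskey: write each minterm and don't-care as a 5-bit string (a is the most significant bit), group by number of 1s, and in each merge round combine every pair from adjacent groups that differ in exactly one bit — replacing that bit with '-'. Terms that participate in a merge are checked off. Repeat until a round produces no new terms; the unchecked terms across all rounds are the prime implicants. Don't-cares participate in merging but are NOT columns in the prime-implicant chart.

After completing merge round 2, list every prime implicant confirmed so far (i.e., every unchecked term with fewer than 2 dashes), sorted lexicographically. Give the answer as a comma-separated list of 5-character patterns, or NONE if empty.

-0110, -1010, -1111, 0-010, 00-01, 00-10, 000-1, 0001-, 01-00, 010-0, 0100-, 1000-, 1101-

[col 0] 00001*, 00010*, 00011*, 00101*, 00110*, 01000*, 01001*, 01010*, 01100*, 01111*, 10000*, 10001*, 10110*, 11001*, 11010*, 11011*, 11101*, 11111*
[col 1] -0001*, -0110, -1001*, -1010, -1111, 0-001*, 0-010, 00-01, 00-10, 000-1, 0001-, 01-00, 010-0, 0100-, 1-001*, 1000-, 11-01*, 11-11*, 110-1*, 1101-, 111-1*
[col 2] --001, 11--1
Prime implicants: --001, -0110, -1010, -1111, 0-010, 00-01, 00-10, 000-1, 0001-, 01-00, 010-0, 0100-, 1000-, 11--1, 1101-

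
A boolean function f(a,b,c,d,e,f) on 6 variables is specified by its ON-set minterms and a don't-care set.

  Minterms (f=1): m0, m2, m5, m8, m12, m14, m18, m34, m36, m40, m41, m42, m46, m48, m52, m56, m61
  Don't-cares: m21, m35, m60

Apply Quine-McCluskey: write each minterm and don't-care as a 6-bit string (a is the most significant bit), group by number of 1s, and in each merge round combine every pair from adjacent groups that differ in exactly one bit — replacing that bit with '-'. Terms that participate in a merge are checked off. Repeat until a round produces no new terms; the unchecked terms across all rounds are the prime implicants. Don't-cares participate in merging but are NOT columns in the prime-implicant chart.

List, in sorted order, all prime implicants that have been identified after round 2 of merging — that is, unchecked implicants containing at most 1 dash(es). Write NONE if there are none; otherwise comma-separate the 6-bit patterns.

size-2^0 implicants → 000000(✓)  000010(✓)  000101(✓)  001000(✓)  001100(✓)  001110(✓)  010010(✓)  010101(✓)  100010(✓)  100011(✓)  100100(✓)  101000(✓)  101001(✓)  101010(✓)  101110(✓)  110000(✓)  110100(✓)  111000(✓)  111100(✓)  111101(✓)
size-2^1 implicants → -00010  -01000  -01110  0-0010  0-0101  00-000  0000-0  001-00  0011-0  1-0100  1-1000  10-010  10001-  101-10  1010-0  10100-  11-000(✓)  11-100(✓)  110-00(✓)  111-00(✓)  11110-
size-2^2 implicants → 11--00
Unchecked terms (primes): -00010, -01000, -01110, 0-0010, 0-0101, 00-000, 0000-0, 001-00, 0011-0, 1-0100, 1-1000, 10-010, 10001-, 101-10, 1010-0, 10100-, 11--00, 11110-

-00010, -01000, -01110, 0-0010, 0-0101, 00-000, 0000-0, 001-00, 0011-0, 1-0100, 1-1000, 10-010, 10001-, 101-10, 1010-0, 10100-, 11110-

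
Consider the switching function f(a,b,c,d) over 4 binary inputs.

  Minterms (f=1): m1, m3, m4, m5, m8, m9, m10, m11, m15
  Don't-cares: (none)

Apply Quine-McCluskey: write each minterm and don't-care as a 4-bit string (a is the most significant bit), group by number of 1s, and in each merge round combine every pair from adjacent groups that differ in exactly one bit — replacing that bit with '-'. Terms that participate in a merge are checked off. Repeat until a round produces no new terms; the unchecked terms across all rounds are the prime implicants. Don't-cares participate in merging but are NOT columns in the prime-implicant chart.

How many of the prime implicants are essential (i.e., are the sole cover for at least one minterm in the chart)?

[col 0] 0001*, 0011*, 0100*, 0101*, 1000*, 1001*, 1010*, 1011*, 1111*
[col 1] -001*, -011*, 0-01, 00-1*, 010-, 1-11, 10-0*, 10-1*, 100-*, 101-*
[col 2] -0-1, 10--
Prime implicants: -0-1, 0-01, 010-, 1-11, 10--
PI chart (minterm → PIs covering it):
  1 | -0-1,0-01
  3 | -0-1  (sole → essential)
  4 | 010-  (sole → essential)
  5 | 0-01,010-
  8 | 10--  (sole → essential)
  9 | -0-1,10--
  10 | 10--  (sole → essential)
  11 | -0-1,1-11,10--
  15 | 1-11  (sole → essential)
Essential prime implicants: -0-1, 010-, 1-11, 10--

4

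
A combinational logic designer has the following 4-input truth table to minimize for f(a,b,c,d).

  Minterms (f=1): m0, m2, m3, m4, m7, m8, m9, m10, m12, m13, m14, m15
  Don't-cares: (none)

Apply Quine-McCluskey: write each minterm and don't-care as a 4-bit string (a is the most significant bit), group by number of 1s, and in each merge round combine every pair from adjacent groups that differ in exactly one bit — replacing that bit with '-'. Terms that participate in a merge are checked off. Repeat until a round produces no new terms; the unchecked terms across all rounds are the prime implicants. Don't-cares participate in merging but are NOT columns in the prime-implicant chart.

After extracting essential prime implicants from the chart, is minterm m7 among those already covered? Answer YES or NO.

size-2^0 implicants → 0000(✓)  0010(✓)  0011(✓)  0100(✓)  0111(✓)  1000(✓)  1001(✓)  1010(✓)  1100(✓)  1101(✓)  1110(✓)  1111(✓)
size-2^1 implicants → -000(✓)  -010(✓)  -100(✓)  -111  0-00(✓)  0-11  00-0(✓)  001-  1-00(✓)  1-01(✓)  1-10(✓)  10-0(✓)  100-(✓)  11-0(✓)  11-1(✓)  110-(✓)  111-(✓)
size-2^2 implicants → --00  -0-0  1--0  1-0-  11--
Unchecked terms (primes): --00, -0-0, -111, 0-11, 001-, 1--0, 1-0-, 11--
Minterm coverage:
  m0 ⊆ --00,-0-0
  m2 ⊆ -0-0,001-
  m3 ⊆ 0-11,001-
  m4 ⊆ --00 [E]
  m7 ⊆ -111,0-11
  m8 ⊆ --00,-0-0,1--0,1-0-
  m9 ⊆ 1-0- [E]
  m10 ⊆ -0-0,1--0
  m12 ⊆ --00,1--0,1-0-,11--
  m13 ⊆ 1-0-,11--
  m14 ⊆ 1--0,11--
  m15 ⊆ -111,11--
E = {--00, 1-0-}

NO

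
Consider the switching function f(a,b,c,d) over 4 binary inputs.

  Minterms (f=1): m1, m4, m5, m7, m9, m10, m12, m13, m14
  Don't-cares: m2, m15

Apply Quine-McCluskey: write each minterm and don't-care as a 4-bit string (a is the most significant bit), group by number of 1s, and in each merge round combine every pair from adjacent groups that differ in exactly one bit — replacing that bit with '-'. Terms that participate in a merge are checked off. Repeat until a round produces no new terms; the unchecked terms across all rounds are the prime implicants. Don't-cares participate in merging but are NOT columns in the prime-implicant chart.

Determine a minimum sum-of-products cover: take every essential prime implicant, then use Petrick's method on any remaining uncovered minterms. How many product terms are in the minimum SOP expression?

Round 0: 0001✓ 0010✓ 0100✓ 0101✓ 0111✓ 1001✓ 1010✓ 1100✓ 1101✓ 1110✓ 1111✓
Round 1: -001✓ -010 -100✓ -101✓ -111✓ 0-01✓ 01-1✓ 010-✓ 1-01✓ 1-10 11-0✓ 11-1✓ 110-✓ 111-✓
Round 2: --01 -1-1 -10- 11--
PIs = {--01, -010, -1-1, -10-, 1-10, 11--}
Coverage chart:
  m1: --01 ←essential
  m4: -10- ←essential
  m5: --01,-1-1,-10-
  m7: -1-1 ←essential
  m9: --01 ←essential
  m10: -010,1-10
  m12: -10-,11--
  m13: --01,-1-1,-10-,11--
  m14: 1-10,11--
Essential: --01, -1-1, -10-
Petrick residual → 1-10
Min cover (4 terms): c'd + bd + bc' + acd'

4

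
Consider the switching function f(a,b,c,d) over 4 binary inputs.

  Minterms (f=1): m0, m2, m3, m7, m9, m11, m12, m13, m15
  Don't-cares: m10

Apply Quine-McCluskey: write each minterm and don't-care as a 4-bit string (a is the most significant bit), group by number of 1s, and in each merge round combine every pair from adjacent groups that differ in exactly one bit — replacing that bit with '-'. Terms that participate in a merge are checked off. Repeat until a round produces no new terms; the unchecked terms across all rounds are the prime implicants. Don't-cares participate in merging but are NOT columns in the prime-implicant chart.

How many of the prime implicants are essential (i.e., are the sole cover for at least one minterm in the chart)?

4

size-2^0 implicants → 0000(✓)  0010(✓)  0011(✓)  0111(✓)  1001(✓)  1010(✓)  1011(✓)  1100(✓)  1101(✓)  1111(✓)
size-2^1 implicants → -010(✓)  -011(✓)  -111(✓)  0-11(✓)  00-0  001-(✓)  1-01(✓)  1-11(✓)  10-1(✓)  101-(✓)  11-1(✓)  110-
size-2^2 implicants → --11  -01-  1--1
Unchecked terms (primes): --11, -01-, 00-0, 1--1, 110-
Minterm coverage:
  m0 ⊆ 00-0 [E]
  m2 ⊆ -01-,00-0
  m3 ⊆ --11,-01-
  m7 ⊆ --11 [E]
  m9 ⊆ 1--1 [E]
  m11 ⊆ --11,-01-,1--1
  m12 ⊆ 110- [E]
  m13 ⊆ 1--1,110-
  m15 ⊆ --11,1--1
E = {--11, 00-0, 1--1, 110-}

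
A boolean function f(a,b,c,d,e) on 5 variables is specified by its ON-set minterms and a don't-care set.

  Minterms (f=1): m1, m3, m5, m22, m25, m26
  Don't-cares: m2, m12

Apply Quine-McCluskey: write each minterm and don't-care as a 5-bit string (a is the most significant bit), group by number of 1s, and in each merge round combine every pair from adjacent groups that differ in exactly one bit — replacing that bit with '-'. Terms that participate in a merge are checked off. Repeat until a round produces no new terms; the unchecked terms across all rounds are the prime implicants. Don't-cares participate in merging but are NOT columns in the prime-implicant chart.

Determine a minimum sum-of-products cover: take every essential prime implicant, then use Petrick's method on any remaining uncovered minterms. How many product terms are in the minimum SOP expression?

[col 0] 00001*, 00010*, 00011*, 00101*, 01100, 10110, 11001, 11010
[col 1] 00-01, 000-1, 0001-
Prime implicants: 00-01, 000-1, 0001-, 01100, 10110, 11001, 11010
PI chart (minterm → PIs covering it):
  1 | 00-01,000-1
  3 | 000-1,0001-
  5 | 00-01  (sole → essential)
  22 | 10110  (sole → essential)
  25 | 11001  (sole → essential)
  26 | 11010  (sole → essential)
Essential prime implicants: 00-01, 10110, 11001, 11010
Petrick residual → 000-1
Minimum SOP uses 5 PIs: a'b'd'e + a'b'c'e + ab'cde' + abc'd'e + abc'de'

5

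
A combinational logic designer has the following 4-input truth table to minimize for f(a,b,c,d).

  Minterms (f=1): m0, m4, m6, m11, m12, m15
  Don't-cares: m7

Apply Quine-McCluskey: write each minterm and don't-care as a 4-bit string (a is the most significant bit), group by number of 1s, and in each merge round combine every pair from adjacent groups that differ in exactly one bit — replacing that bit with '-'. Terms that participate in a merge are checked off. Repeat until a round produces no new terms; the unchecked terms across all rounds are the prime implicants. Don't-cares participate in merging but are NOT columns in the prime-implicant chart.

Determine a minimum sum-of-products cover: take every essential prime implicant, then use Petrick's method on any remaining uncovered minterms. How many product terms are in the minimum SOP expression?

Round 0: 0000✓ 0100✓ 0110✓ 0111✓ 1011✓ 1100✓ 1111✓
Round 1: -100 -111 0-00 01-0 011- 1-11
PIs = {-100, -111, 0-00, 01-0, 011-, 1-11}
Coverage chart:
  m0: 0-00 ←essential
  m4: -100,0-00,01-0
  m6: 01-0,011-
  m11: 1-11 ←essential
  m12: -100 ←essential
  m15: -111,1-11
Essential: -100, 0-00, 1-11
Petrick residual → 01-0
Min cover (4 terms): bc'd' + a'c'd' + a'bd' + acd

4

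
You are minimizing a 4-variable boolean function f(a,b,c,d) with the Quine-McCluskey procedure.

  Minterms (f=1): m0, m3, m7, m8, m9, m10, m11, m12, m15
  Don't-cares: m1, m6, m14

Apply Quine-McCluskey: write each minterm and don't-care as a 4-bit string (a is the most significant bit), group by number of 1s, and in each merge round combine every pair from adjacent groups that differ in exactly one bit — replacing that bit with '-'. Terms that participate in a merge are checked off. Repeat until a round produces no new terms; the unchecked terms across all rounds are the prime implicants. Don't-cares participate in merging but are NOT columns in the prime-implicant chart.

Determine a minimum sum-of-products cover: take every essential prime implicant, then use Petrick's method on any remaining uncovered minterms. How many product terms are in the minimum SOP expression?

3

Round 0: 0000✓ 0001✓ 0011✓ 0110✓ 0111✓ 1000✓ 1001✓ 1010✓ 1011✓ 1100✓ 1110✓ 1111✓
Round 1: -000✓ -001✓ -011✓ -110✓ -111✓ 0-11✓ 00-1✓ 000-✓ 011-✓ 1-00✓ 1-10✓ 1-11✓ 10-0✓ 10-1✓ 100-✓ 101-✓ 11-0✓ 111-✓
Round 2: --11 -0-1 -00- -11- 1--0 1-1- 10--
PIs = {--11, -0-1, -00-, -11-, 1--0, 1-1-, 10--}
Coverage chart:
  m0: -00- ←essential
  m3: --11,-0-1
  m7: --11,-11-
  m8: -00-,1--0,10--
  m9: -0-1,-00-,10--
  m10: 1--0,1-1-,10--
  m11: --11,-0-1,1-1-,10--
  m12: 1--0 ←essential
  m15: --11,-11-,1-1-
Essential: -00-, 1--0
Petrick residual → --11
Min cover (3 terms): cd + b'c' + ad'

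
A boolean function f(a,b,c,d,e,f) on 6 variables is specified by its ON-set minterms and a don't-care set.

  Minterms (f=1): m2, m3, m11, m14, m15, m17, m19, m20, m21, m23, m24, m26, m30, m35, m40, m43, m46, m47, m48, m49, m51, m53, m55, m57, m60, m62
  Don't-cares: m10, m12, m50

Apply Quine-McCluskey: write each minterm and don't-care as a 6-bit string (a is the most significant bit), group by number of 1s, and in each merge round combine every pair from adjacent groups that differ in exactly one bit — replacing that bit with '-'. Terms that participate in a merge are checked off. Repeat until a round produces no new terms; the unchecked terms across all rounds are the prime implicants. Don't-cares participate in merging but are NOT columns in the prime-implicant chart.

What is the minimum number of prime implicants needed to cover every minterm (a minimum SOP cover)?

[col 0] 000010*, 000011*, 001010*, 001011*, 001100*, 001110*, 001111*, 010001*, 010011*, 010100*, 010101*, 010111*, 011000*, 011010*, 011110*, 100011*, 101000, 101011*, 101110*, 101111*, 110000*, 110001*, 110010*, 110011*, 110101*, 110111*, 111001*, 111100*, 111110*
[col 1] -00011*, -01011*, -01110*, -01111*, -10001*, -10011*, -10101*, -10111*, -11110*, 0-0011*, 0-1010*, 0-1110*, 00-010*, 00-011*, 00001-*, 001-10*, 001-11*, 00101-*, 0011-0, 00111-*, 010-01*, 010-11*, 0100-1*, 0101-1*, 01010-, 011-10*, 0110-0, 1-0011*, 1-1110*, 10-011*, 101-11*, 10111-*, 11-001, 110-01*, 110-11*, 1100-0*, 1100-1*, 11000-*, 11001-*, 1101-1*, 1111-0
[col 2] --0011, --1110, -0-011, -01-11, -0111-, -10-01*, -10-11*, -100-1*, -101-1*, 0-1-10, 00-01-, 001-1-, 010--1*, 110--1*, 1100--
[col 3] -10--1
Prime implicants: --0011, --1110, -0-011, -01-11, -0111-, -10--1, 0-1-10, 00-01-, 001-1-, 0011-0, 01010-, 0110-0, 101000, 11-001, 1100--, 1111-0
PI chart (minterm → PIs covering it):
  2 | 00-01-  (sole → essential)
  3 | --0011,-0-011,00-01-
  11 | -0-011,-01-11,00-01-,001-1-
  14 | --1110,-0111-,0-1-10,001-1-,0011-0
  15 | -01-11,-0111-,001-1-
  17 | -10--1  (sole → essential)
  19 | --0011,-10--1
  20 | 01010-  (sole → essential)
  21 | -10--1,01010-
  23 | -10--1  (sole → essential)
  24 | 0110-0  (sole → essential)
  26 | 0-1-10,0110-0
  30 | --1110,0-1-10
  35 | --0011,-0-011
  40 | 101000  (sole → essential)
  43 | -0-011,-01-11
  46 | --1110,-0111-
  47 | -01-11,-0111-
  48 | 1100--  (sole → essential)
  49 | -10--1,11-001,1100--
  51 | --0011,-10--1,1100--
  53 | -10--1  (sole → essential)
  55 | -10--1  (sole → essential)
  57 | 11-001  (sole → essential)
  60 | 1111-0  (sole → essential)
  62 | --1110,1111-0
Essential prime implicants: -10--1, 00-01-, 01010-, 0110-0, 101000, 11-001, 1100--, 1111-0
Petrick residual → --0011, --1110, -01-11
Minimum SOP uses 11 PIs: c'd'ef + cdef' + b'cef + bc'f + a'b'd'e + a'bc'de' + a'bcd'f' + ab'cd'e'f' + abd'e'f + abc'd' + abcdf'

11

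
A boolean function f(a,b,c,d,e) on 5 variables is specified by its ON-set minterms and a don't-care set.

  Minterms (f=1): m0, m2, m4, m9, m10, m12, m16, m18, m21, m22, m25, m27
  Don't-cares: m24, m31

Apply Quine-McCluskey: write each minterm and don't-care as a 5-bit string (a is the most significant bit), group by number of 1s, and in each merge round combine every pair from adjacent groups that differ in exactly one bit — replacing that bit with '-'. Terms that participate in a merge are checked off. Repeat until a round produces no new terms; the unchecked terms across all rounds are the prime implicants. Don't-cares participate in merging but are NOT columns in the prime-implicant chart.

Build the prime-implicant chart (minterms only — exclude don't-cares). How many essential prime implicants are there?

5

size-2^0 implicants → 00000(✓)  00010(✓)  00100(✓)  01001(✓)  01010(✓)  01100(✓)  10000(✓)  10010(✓)  10101  10110(✓)  11000(✓)  11001(✓)  11011(✓)  11111(✓)
size-2^1 implicants → -0000(✓)  -0010(✓)  -1001  0-010  0-100  00-00  000-0(✓)  1-000  10-10  100-0(✓)  11-11  110-1  1100-
size-2^2 implicants → -00-0
Unchecked terms (primes): -00-0, -1001, 0-010, 0-100, 00-00, 1-000, 10-10, 10101, 11-11, 110-1, 1100-
Minterm coverage:
  m0 ⊆ -00-0,00-00
  m2 ⊆ -00-0,0-010
  m4 ⊆ 0-100,00-00
  m9 ⊆ -1001 [E]
  m10 ⊆ 0-010 [E]
  m12 ⊆ 0-100 [E]
  m16 ⊆ -00-0,1-000
  m18 ⊆ -00-0,10-10
  m21 ⊆ 10101 [E]
  m22 ⊆ 10-10 [E]
  m25 ⊆ -1001,110-1,1100-
  m27 ⊆ 11-11,110-1
E = {-1001, 0-010, 0-100, 10-10, 10101}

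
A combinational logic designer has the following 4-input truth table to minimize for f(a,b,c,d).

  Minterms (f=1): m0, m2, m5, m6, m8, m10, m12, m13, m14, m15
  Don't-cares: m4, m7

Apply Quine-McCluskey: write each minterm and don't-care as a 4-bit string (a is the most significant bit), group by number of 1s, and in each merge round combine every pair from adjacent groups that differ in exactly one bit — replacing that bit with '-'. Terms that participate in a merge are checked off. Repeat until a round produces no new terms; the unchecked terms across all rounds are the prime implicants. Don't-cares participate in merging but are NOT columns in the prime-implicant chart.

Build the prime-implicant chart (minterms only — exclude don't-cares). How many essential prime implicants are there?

2

[col 0] 0000*, 0010*, 0100*, 0101*, 0110*, 0111*, 1000*, 1010*, 1100*, 1101*, 1110*, 1111*
[col 1] -000*, -010*, -100*, -101*, -110*, -111*, 0-00*, 0-10*, 00-0*, 01-0*, 01-1*, 010-*, 011-*, 1-00*, 1-10*, 10-0*, 11-0*, 11-1*, 110-*, 111-*
[col 2] --00*, --10*, -0-0*, -1-0*, -1-1*, -10-*, -11-*, 0--0*, 01--*, 1--0*, 11--*
[col 3] ---0, -1--
Prime implicants: ---0, -1--
PI chart (minterm → PIs covering it):
  0 | ---0  (sole → essential)
  2 | ---0  (sole → essential)
  5 | -1--  (sole → essential)
  6 | ---0,-1--
  8 | ---0  (sole → essential)
  10 | ---0  (sole → essential)
  12 | ---0,-1--
  13 | -1--  (sole → essential)
  14 | ---0,-1--
  15 | -1--  (sole → essential)
Essential prime implicants: ---0, -1--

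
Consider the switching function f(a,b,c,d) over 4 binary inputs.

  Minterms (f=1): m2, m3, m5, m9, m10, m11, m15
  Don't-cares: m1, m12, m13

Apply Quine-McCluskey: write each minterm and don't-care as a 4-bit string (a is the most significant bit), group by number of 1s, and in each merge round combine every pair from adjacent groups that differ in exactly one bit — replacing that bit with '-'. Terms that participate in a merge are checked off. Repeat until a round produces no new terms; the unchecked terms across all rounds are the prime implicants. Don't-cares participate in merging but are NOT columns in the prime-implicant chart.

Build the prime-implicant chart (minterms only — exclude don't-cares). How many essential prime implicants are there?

3

[col 0] 0001*, 0010*, 0011*, 0101*, 1001*, 1010*, 1011*, 1100*, 1101*, 1111*
[col 1] -001*, -010*, -011*, -101*, 0-01*, 00-1*, 001-*, 1-01*, 1-11*, 10-1*, 101-*, 11-1*, 110-
[col 2] --01, -0-1, -01-, 1--1
Prime implicants: --01, -0-1, -01-, 1--1, 110-
PI chart (minterm → PIs covering it):
  2 | -01-  (sole → essential)
  3 | -0-1,-01-
  5 | --01  (sole → essential)
  9 | --01,-0-1,1--1
  10 | -01-  (sole → essential)
  11 | -0-1,-01-,1--1
  15 | 1--1  (sole → essential)
Essential prime implicants: --01, -01-, 1--1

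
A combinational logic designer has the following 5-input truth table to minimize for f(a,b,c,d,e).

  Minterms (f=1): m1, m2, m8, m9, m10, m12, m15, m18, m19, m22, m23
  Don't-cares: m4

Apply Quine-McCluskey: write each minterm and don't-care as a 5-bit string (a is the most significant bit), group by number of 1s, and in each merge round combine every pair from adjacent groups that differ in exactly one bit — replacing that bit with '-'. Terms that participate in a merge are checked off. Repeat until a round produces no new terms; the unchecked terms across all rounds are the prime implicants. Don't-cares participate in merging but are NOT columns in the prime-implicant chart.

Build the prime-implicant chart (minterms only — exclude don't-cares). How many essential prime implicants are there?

3

size-2^0 implicants → 00001(✓)  00010(✓)  00100(✓)  01000(✓)  01001(✓)  01010(✓)  01100(✓)  01111  10010(✓)  10011(✓)  10110(✓)  10111(✓)
size-2^1 implicants → -0010  0-001  0-010  0-100  01-00  010-0  0100-  10-10(✓)  10-11(✓)  1001-(✓)  1011-(✓)
size-2^2 implicants → 10-1-
Unchecked terms (primes): -0010, 0-001, 0-010, 0-100, 01-00, 010-0, 0100-, 01111, 10-1-
Minterm coverage:
  m1 ⊆ 0-001 [E]
  m2 ⊆ -0010,0-010
  m8 ⊆ 01-00,010-0,0100-
  m9 ⊆ 0-001,0100-
  m10 ⊆ 0-010,010-0
  m12 ⊆ 0-100,01-00
  m15 ⊆ 01111 [E]
  m18 ⊆ -0010,10-1-
  m19 ⊆ 10-1- [E]
  m22 ⊆ 10-1- [E]
  m23 ⊆ 10-1- [E]
E = {0-001, 01111, 10-1-}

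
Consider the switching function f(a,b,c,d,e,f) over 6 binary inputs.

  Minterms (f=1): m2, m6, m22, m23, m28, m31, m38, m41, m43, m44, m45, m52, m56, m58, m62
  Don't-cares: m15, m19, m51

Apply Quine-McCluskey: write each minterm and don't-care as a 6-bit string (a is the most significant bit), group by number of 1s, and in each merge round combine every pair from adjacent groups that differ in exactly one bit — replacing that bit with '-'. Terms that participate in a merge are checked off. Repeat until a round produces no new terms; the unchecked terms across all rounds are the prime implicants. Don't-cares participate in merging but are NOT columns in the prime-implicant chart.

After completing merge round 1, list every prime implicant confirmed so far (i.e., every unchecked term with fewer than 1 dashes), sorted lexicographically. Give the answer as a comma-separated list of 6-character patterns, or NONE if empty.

size-2^0 implicants → 000010(✓)  000110(✓)  001111(✓)  010011(✓)  010110(✓)  010111(✓)  011100  011111(✓)  100110(✓)  101001(✓)  101011(✓)  101100(✓)  101101(✓)  110011(✓)  110100  111000(✓)  111010(✓)  111110(✓)
size-2^1 implicants → -00110  -10011  0-0110  0-1111  000-10  01-111  010-11  01011-  101-01  1010-1  10110-  111-10  1110-0
Unchecked terms (primes): -00110, -10011, 0-0110, 0-1111, 000-10, 01-111, 010-11, 01011-, 011100, 101-01, 1010-1, 10110-, 110100, 111-10, 1110-0

011100, 110100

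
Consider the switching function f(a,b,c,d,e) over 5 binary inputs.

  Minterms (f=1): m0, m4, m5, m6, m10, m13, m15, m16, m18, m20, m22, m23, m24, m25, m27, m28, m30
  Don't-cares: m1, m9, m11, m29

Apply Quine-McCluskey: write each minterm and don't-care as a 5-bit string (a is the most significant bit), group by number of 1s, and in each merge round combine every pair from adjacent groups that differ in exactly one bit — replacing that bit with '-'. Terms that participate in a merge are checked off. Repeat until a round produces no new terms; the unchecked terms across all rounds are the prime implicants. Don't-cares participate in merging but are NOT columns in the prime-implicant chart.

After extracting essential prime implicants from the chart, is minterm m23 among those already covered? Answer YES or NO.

[col 0] 00000*, 00001*, 00100*, 00101*, 00110*, 01001*, 01010*, 01011*, 01101*, 01111*, 10000*, 10010*, 10100*, 10110*, 10111*, 11000*, 11001*, 11011*, 11100*, 11101*, 11110*
[col 1] -0000*, -0100*, -0110*, -1001*, -1011*, -1101*, 0-001*, 0-101*, 00-00*, 00-01*, 0000-*, 001-0*, 0010-*, 01-01*, 01-11*, 010-1*, 0101-, 011-1*, 1-000*, 1-100*, 1-110*, 10-00*, 10-10*, 100-0*, 101-0*, 1011-, 11-00*, 11-01*, 110-1*, 1100-*, 111-0*, 1110-*
[col 2] -0-00, -01-0, -1-01, -10-1, 0--01, 00-0-, 01--1, 1--00, 1-1-0, 10--0, 11-0-
Prime implicants: -0-00, -01-0, -1-01, -10-1, 0--01, 00-0-, 01--1, 0101-, 1--00, 1-1-0, 10--0, 1011-, 11-0-
PI chart (minterm → PIs covering it):
  0 | -0-00,00-0-
  4 | -0-00,-01-0,00-0-
  5 | 0--01,00-0-
  6 | -01-0  (sole → essential)
  10 | 0101-  (sole → essential)
  13 | -1-01,0--01,01--1
  15 | 01--1  (sole → essential)
  16 | -0-00,1--00,10--0
  18 | 10--0  (sole → essential)
  20 | -0-00,-01-0,1--00,1-1-0,10--0
  22 | -01-0,1-1-0,10--0,1011-
  23 | 1011-  (sole → essential)
  24 | 1--00,11-0-
  25 | -1-01,-10-1,11-0-
  27 | -10-1  (sole → essential)
  28 | 1--00,1-1-0,11-0-
  30 | 1-1-0  (sole → essential)
Essential prime implicants: -01-0, -10-1, 01--1, 0101-, 1-1-0, 10--0, 1011-

YES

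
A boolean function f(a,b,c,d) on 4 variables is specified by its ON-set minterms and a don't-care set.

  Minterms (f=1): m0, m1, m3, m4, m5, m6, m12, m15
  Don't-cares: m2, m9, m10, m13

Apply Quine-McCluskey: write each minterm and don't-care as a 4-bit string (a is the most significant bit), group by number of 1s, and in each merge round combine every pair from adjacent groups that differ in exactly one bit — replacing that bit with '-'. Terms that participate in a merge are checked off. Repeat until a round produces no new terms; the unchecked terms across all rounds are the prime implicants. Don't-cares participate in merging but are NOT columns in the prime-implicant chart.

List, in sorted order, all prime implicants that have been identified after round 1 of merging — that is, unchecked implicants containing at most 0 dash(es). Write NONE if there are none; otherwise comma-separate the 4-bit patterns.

[col 0] 0000*, 0001*, 0010*, 0011*, 0100*, 0101*, 0110*, 1001*, 1010*, 1100*, 1101*, 1111*
[col 1] -001*, -010, -100*, -101*, 0-00*, 0-01*, 0-10*, 00-0*, 00-1*, 000-*, 001-*, 01-0*, 010-*, 1-01*, 11-1, 110-*
[col 2] --01, -10-, 0--0, 0-0-, 00--
Prime implicants: --01, -010, -10-, 0--0, 0-0-, 00--, 11-1

NONE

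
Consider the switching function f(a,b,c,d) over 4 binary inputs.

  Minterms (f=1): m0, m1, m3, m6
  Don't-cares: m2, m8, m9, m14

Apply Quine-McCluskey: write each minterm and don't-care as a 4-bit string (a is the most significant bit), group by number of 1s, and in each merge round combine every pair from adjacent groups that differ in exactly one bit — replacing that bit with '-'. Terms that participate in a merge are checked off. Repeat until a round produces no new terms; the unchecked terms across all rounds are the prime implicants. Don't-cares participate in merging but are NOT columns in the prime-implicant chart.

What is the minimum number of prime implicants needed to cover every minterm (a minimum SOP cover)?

[col 0] 0000*, 0001*, 0010*, 0011*, 0110*, 1000*, 1001*, 1110*
[col 1] -000*, -001*, -110, 0-10, 00-0*, 00-1*, 000-*, 001-*, 100-*
[col 2] -00-, 00--
Prime implicants: -00-, -110, 0-10, 00--
PI chart (minterm → PIs covering it):
  0 | -00-,00--
  1 | -00-,00--
  3 | 00--  (sole → essential)
  6 | -110,0-10
Essential prime implicants: 00--
Petrick residual → -110
Minimum SOP uses 2 PIs: bcd' + a'b'

2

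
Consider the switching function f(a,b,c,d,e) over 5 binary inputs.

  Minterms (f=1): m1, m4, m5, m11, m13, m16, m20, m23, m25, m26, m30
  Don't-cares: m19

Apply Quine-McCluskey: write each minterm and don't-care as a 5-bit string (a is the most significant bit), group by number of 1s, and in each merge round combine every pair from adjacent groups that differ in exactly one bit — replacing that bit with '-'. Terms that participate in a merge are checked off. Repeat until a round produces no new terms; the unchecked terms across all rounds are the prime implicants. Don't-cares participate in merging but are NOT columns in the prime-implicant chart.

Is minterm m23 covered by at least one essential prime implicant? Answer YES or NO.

size-2^0 implicants → 00001(✓)  00100(✓)  00101(✓)  01011  01101(✓)  10000(✓)  10011(✓)  10100(✓)  10111(✓)  11001  11010(✓)  11110(✓)
size-2^1 implicants → -0100  0-101  00-01  0010-  10-00  10-11  11-10
Unchecked terms (primes): -0100, 0-101, 00-01, 0010-, 01011, 10-00, 10-11, 11-10, 11001
Minterm coverage:
  m1 ⊆ 00-01 [E]
  m4 ⊆ -0100,0010-
  m5 ⊆ 0-101,00-01,0010-
  m11 ⊆ 01011 [E]
  m13 ⊆ 0-101 [E]
  m16 ⊆ 10-00 [E]
  m20 ⊆ -0100,10-00
  m23 ⊆ 10-11 [E]
  m25 ⊆ 11001 [E]
  m26 ⊆ 11-10 [E]
  m30 ⊆ 11-10 [E]
E = {0-101, 00-01, 01011, 10-00, 10-11, 11-10, 11001}

YES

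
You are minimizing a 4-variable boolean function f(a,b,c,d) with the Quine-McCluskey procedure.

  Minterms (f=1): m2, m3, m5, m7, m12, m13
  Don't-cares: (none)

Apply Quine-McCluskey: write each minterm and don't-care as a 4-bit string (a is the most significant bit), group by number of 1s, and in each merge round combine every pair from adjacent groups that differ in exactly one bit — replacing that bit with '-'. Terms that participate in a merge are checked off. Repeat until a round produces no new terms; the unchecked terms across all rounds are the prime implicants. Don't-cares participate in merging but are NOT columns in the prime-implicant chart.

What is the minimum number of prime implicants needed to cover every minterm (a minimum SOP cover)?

3

size-2^0 implicants → 0010(✓)  0011(✓)  0101(✓)  0111(✓)  1100(✓)  1101(✓)
size-2^1 implicants → -101  0-11  001-  01-1  110-
Unchecked terms (primes): -101, 0-11, 001-, 01-1, 110-
Minterm coverage:
  m2 ⊆ 001- [E]
  m3 ⊆ 0-11,001-
  m5 ⊆ -101,01-1
  m7 ⊆ 0-11,01-1
  m12 ⊆ 110- [E]
  m13 ⊆ -101,110-
E = {001-, 110-}
Petrick residual → 01-1
Cover = a'b'c + a'bd + abc'  |cover|=3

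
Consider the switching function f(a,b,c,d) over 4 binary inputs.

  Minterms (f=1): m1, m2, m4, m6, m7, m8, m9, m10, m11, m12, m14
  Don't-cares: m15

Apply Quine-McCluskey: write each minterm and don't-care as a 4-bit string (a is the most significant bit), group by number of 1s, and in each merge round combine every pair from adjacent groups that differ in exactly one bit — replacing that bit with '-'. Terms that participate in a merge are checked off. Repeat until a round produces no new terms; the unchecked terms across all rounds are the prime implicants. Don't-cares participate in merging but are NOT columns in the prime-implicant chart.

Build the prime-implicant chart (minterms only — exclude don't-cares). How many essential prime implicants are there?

[col 0] 0001*, 0010*, 0100*, 0110*, 0111*, 1000*, 1001*, 1010*, 1011*, 1100*, 1110*, 1111*
[col 1] -001, -010*, -100*, -110*, -111*, 0-10*, 01-0*, 011-*, 1-00*, 1-10*, 1-11*, 10-0*, 10-1*, 100-*, 101-*, 11-0*, 111-*
[col 2] --10, -1-0, -11-, 1--0, 1-1-, 10--
Prime implicants: --10, -001, -1-0, -11-, 1--0, 1-1-, 10--
PI chart (minterm → PIs covering it):
  1 | -001  (sole → essential)
  2 | --10  (sole → essential)
  4 | -1-0  (sole → essential)
  6 | --10,-1-0,-11-
  7 | -11-  (sole → essential)
  8 | 1--0,10--
  9 | -001,10--
  10 | --10,1--0,1-1-,10--
  11 | 1-1-,10--
  12 | -1-0,1--0
  14 | --10,-1-0,-11-,1--0,1-1-
Essential prime implicants: --10, -001, -1-0, -11-

4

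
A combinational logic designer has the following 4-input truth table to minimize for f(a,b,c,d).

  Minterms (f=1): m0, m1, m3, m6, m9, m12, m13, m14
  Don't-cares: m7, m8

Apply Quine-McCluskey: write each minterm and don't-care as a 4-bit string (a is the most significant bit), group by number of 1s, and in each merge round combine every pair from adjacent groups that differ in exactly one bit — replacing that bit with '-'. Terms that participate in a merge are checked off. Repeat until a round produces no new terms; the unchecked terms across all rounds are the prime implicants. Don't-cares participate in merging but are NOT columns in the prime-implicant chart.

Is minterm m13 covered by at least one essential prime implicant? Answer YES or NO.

YES

Round 0: 0000✓ 0001✓ 0011✓ 0110✓ 0111✓ 1000✓ 1001✓ 1100✓ 1101✓ 1110✓
Round 1: -000✓ -001✓ -110 0-11 00-1 000-✓ 011- 1-00✓ 1-01✓ 100-✓ 11-0 110-✓
Round 2: -00- 1-0-
PIs = {-00-, -110, 0-11, 00-1, 011-, 1-0-, 11-0}
Coverage chart:
  m0: -00- ←essential
  m1: -00-,00-1
  m3: 0-11,00-1
  m6: -110,011-
  m9: -00-,1-0-
  m12: 1-0-,11-0
  m13: 1-0- ←essential
  m14: -110,11-0
Essential: -00-, 1-0-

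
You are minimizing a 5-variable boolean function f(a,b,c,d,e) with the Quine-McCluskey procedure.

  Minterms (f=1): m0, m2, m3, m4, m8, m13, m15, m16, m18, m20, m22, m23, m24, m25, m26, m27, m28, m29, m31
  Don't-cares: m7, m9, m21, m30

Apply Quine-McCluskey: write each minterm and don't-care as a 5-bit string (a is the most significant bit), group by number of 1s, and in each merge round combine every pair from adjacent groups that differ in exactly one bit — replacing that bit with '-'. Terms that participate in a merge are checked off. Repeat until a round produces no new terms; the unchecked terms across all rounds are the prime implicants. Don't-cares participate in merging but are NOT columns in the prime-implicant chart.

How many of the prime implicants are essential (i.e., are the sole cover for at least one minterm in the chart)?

2

Round 0: 00000✓ 00010✓ 00011✓ 00100✓ 00111✓ 01000✓ 01001✓ 01101✓ 01111✓ 10000✓ 10010✓ 10100✓ 10101✓ 10110✓ 10111✓ 11000✓ 11001✓ 11010✓ 11011✓ 11100✓ 11101✓ 11110✓ 11111✓
Round 1: -0000✓ -0010✓ -0100✓ -0111✓ -1000✓ -1001✓ -1101✓ -1111✓ 0-000✓ 0-111✓ 00-00✓ 00-11 000-0✓ 0001- 01-01✓ 0100-✓ 011-1✓ 1-000✓ 1-010✓ 1-100✓ 1-101✓ 1-110✓ 1-111✓ 10-00✓ 10-10✓ 100-0✓ 101-0✓ 101-1✓ 1010-✓ 1011-✓ 11-00✓ 11-01✓ 11-10✓ 11-11✓ 110-0✓ 110-1✓ 1100-✓ 1101-✓ 111-0✓ 111-1✓ 1110-✓ 1111-✓
Round 2: --000 --111 -0-00 -00-0 -1-01 -100- -11-1 1--00✓ 1--10✓ 1-0-0✓ 1-1-0✓ 1-1-1✓ 1-10-✓ 1-11-✓ 10--0✓ 101--✓ 11--0✓ 11--1✓ 11-0-✓ 11-1-✓ 110--✓ 111--✓
Round 3: 1---0 1-1-- 11---
PIs = {--000, --111, -0-00, -00-0, -1-01, -100-, -11-1, 00-11, 0001-, 1---0, 1-1--, 11---}
Coverage chart:
  m0: --000,-0-00,-00-0
  m2: -00-0,0001-
  m3: 00-11,0001-
  m4: -0-00 ←essential
  m8: --000,-100-
  m13: -1-01,-11-1
  m15: --111,-11-1
  m16: --000,-0-00,-00-0,1---0
  m18: -00-0,1---0
  m20: -0-00,1---0,1-1--
  m22: 1---0,1-1--
  m23: --111,1-1--
  m24: --000,-100-,1---0,11---
  m25: -1-01,-100-,11---
  m26: 1---0,11---
  m27: 11--- ←essential
  m28: 1---0,1-1--,11---
  m29: -1-01,-11-1,1-1--,11---
  m31: --111,-11-1,1-1--,11---
Essential: -0-00, 11---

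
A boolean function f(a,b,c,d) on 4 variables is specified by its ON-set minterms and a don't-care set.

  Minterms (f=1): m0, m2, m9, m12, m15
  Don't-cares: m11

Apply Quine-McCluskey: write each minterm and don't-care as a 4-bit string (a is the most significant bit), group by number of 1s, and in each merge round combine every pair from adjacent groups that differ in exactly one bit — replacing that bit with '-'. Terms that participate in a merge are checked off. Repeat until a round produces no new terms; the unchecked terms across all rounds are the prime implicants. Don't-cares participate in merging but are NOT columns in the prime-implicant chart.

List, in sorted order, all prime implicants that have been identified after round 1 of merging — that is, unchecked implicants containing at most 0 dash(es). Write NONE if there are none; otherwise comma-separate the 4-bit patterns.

Round 0: 0000✓ 0010✓ 1001✓ 1011✓ 1100 1111✓
Round 1: 00-0 1-11 10-1
PIs = {00-0, 1-11, 10-1, 1100}

1100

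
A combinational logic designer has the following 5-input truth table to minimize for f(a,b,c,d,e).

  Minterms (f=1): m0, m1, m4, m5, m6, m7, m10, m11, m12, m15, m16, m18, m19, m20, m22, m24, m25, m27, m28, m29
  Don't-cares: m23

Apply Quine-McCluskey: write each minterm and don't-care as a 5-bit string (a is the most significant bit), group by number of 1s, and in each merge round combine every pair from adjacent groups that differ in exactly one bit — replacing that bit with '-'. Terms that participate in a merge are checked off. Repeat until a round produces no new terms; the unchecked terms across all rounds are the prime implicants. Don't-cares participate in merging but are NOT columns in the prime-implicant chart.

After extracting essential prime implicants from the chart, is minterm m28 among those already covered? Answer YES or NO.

YES

Round 0: 00000✓ 00001✓ 00100✓ 00101✓ 00110✓ 00111✓ 01010✓ 01011✓ 01100✓ 01111✓ 10000✓ 10010✓ 10011✓ 10100✓ 10110✓ 10111✓ 11000✓ 11001✓ 11011✓ 11100✓ 11101✓
Round 1: -0000✓ -0100✓ -0110✓ -0111✓ -1011 -1100✓ 0-100✓ 0-111 00-00✓ 00-01✓ 0000-✓ 001-0✓ 001-1✓ 0010-✓ 0011-✓ 01-11 0101- 1-000✓ 1-011 1-100✓ 10-00✓ 10-10✓ 10-11✓ 100-0✓ 1001-✓ 101-0✓ 1011-✓ 11-00✓ 11-01✓ 110-1 1100-✓ 1110-✓
Round 2: --100 -0-00 -01-0 -011- 00-0- 001-- 1--00 10--0 10-1- 11-0-
PIs = {--100, -0-00, -01-0, -011-, -1011, 0-111, 00-0-, 001--, 01-11, 0101-, 1--00, 1-011, 10--0, 10-1-, 11-0-, 110-1}
Coverage chart:
  m0: -0-00,00-0-
  m1: 00-0- ←essential
  m4: --100,-0-00,-01-0,00-0-,001--
  m5: 00-0-,001--
  m6: -01-0,-011-,001--
  m7: -011-,0-111,001--
  m10: 0101- ←essential
  m11: -1011,01-11,0101-
  m12: --100 ←essential
  m15: 0-111,01-11
  m16: -0-00,1--00,10--0
  m18: 10--0,10-1-
  m19: 1-011,10-1-
  m20: --100,-0-00,-01-0,1--00,10--0
  m22: -01-0,-011-,10--0,10-1-
  m24: 1--00,11-0-
  m25: 11-0-,110-1
  m27: -1011,1-011,110-1
  m28: --100,1--00,11-0-
  m29: 11-0- ←essential
Essential: --100, 00-0-, 0101-, 11-0-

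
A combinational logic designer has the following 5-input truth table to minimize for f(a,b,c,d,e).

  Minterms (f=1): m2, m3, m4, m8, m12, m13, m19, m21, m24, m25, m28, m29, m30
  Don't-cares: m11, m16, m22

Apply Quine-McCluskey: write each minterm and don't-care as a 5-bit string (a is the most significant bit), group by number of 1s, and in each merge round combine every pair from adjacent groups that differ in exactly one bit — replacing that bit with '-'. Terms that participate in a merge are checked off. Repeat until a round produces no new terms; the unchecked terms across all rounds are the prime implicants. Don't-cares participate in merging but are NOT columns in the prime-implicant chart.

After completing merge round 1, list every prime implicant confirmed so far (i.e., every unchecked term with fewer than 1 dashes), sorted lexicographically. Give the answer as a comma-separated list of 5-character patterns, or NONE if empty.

Round 0: 00010✓ 00011✓ 00100✓ 01000✓ 01011✓ 01100✓ 01101✓ 10000✓ 10011✓ 10101✓ 10110✓ 11000✓ 11001✓ 11100✓ 11101✓ 11110✓
Round 1: -0011 -1000✓ -1100✓ -1101✓ 0-011 0-100 0001- 01-00✓ 0110-✓ 1-000 1-101 1-110 11-00✓ 11-01✓ 1100-✓ 111-0 1110-✓
Round 2: -1-00 -110- 11-0-
PIs = {-0011, -1-00, -110-, 0-011, 0-100, 0001-, 1-000, 1-101, 1-110, 11-0-, 111-0}

NONE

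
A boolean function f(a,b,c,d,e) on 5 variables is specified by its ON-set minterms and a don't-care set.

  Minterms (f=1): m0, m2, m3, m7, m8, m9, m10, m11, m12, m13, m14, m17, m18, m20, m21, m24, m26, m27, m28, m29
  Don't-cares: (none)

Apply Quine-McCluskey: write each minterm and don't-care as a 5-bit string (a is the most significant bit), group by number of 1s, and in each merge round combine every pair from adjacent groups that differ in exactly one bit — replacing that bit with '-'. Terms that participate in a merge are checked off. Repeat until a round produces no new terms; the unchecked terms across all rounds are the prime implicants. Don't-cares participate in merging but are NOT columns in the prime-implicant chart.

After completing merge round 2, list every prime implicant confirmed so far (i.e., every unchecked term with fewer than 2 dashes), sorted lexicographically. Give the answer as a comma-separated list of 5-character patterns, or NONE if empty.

[col 0] 00000*, 00010*, 00011*, 00111*, 01000*, 01001*, 01010*, 01011*, 01100*, 01101*, 01110*, 10001*, 10010*, 10100*, 10101*, 11000*, 11010*, 11011*, 11100*, 11101*
[col 1] -0010*, -1000*, -1010*, -1011*, -1100*, -1101*, 0-000*, 0-010*, 0-011*, 00-11, 000-0*, 0001-*, 01-00*, 01-01*, 01-10*, 010-0*, 010-1*, 0100-*, 0101-*, 011-0*, 0110-*, 1-010*, 1-100*, 1-101*, 10-01, 1010-*, 11-00*, 110-0*, 1101-*, 1110-*
[col 2] --010, -1-00, -10-0, -101-, -110-, 0-0-0, 0-01-, 01--0, 01-0-, 010--, 1-10-
Prime implicants: --010, -1-00, -10-0, -101-, -110-, 0-0-0, 0-01-, 00-11, 01--0, 01-0-, 010--, 1-10-, 10-01

00-11, 10-01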